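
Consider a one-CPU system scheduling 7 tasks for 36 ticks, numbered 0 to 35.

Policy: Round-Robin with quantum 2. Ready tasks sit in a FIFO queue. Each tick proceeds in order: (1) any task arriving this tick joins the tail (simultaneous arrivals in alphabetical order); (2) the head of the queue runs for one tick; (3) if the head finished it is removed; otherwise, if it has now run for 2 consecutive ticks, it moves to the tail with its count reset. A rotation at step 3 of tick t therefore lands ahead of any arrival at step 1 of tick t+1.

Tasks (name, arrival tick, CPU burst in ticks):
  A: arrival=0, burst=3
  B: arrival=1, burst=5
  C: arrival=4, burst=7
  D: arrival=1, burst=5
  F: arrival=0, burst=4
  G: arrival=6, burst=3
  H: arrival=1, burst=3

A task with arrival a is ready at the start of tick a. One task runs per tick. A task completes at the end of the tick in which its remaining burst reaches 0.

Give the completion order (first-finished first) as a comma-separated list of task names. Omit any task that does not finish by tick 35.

t=0: queue=[A,F] q_used=0 → run A
t=1: queue=[A,F,B,D,H] q_used=1 → run A
t=2: queue=[F,B,D,H,A] q_used=0 → run F
t=3: queue=[F,B,D,H,A] q_used=1 → run F
t=4: queue=[B,D,H,A,F,C] q_used=0 → run B
t=5: queue=[B,D,H,A,F,C] q_used=1 → run B
t=6: queue=[D,H,A,F,C,B,G] q_used=0 → run D
t=7: queue=[D,H,A,F,C,B,G] q_used=1 → run D
t=8: queue=[H,A,F,C,B,G,D] q_used=0 → run H
t=9: queue=[H,A,F,C,B,G,D] q_used=1 → run H
t=10: queue=[A,F,C,B,G,D,H] q_used=0 → run A
t=11: queue=[F,C,B,G,D,H] q_used=0 → run F
t=12: queue=[F,C,B,G,D,H] q_used=1 → run F
t=13: queue=[C,B,G,D,H] q_used=0 → run C
t=14: queue=[C,B,G,D,H] q_used=1 → run C
t=15: queue=[B,G,D,H,C] q_used=0 → run B
t=16: queue=[B,G,D,H,C] q_used=1 → run B
t=17: queue=[G,D,H,C,B] q_used=0 → run G
t=18: queue=[G,D,H,C,B] q_used=1 → run G
t=19: queue=[D,H,C,B,G] q_used=0 → run D
t=20: queue=[D,H,C,B,G] q_used=1 → run D
t=21: queue=[H,C,B,G,D] q_used=0 → run H
t=22: queue=[C,B,G,D] q_used=0 → run C
t=23: queue=[C,B,G,D] q_used=1 → run C
t=24: queue=[B,G,D,C] q_used=0 → run B
t=25: queue=[G,D,C] q_used=0 → run G
t=26: queue=[D,C] q_used=0 → run D
t=27: queue=[C] q_used=0 → run C
t=28: queue=[C] q_used=1 → run C
t=29: queue=[C] q_used=0 → run C
t=30: (idle)
t=31: (idle)
t=32: (idle)
t=33: (idle)
t=34: (idle)
t=35: (idle)

completion order = A, F, H, B, G, D, C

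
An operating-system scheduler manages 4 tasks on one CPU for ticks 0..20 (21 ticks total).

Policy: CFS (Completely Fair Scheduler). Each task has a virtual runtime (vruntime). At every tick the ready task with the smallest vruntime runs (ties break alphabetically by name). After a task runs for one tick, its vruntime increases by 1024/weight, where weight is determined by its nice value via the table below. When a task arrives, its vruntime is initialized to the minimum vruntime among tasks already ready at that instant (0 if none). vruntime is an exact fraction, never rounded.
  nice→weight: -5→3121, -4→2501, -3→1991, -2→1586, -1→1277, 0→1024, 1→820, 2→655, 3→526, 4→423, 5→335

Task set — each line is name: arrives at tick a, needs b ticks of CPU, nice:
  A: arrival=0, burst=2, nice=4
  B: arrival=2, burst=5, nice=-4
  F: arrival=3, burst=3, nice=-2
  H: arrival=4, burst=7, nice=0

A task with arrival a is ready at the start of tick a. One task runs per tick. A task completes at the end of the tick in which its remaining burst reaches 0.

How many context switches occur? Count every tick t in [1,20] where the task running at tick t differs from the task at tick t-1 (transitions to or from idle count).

t=0: vr[A=0] → run A
t=1: vr[A=1024/423] → run A
t=2: vr[B=0] → run B
t=3: vr[B=1024/2501 F=1024/2501] → run B
t=4: vr[B=2048/2501 F=1024/2501 H=1024/2501] → run F
t=5: vr[B=2048/2501 F=34304/32513 H=1024/2501] → run H
t=6: vr[B=2048/2501 F=34304/32513 H=3525/2501] → run B
t=7: vr[B=3072/2501 F=34304/32513 H=3525/2501] → run F
t=8: vr[B=3072/2501 F=55296/32513 H=3525/2501] → run B
t=9: vr[B=4096/2501 F=55296/32513 H=3525/2501] → run H
t=10: vr[B=4096/2501 F=55296/32513 H=6026/2501] → run B
t=11: vr[F=55296/32513 H=6026/2501] → run F
t=12: vr[H=6026/2501] → run H
t=13: vr[H=8527/2501] → run H
t=14: vr[H=11028/2501] → run H
t=15: vr[H=13529/2501] → run H
t=16: vr[H=16030/2501] → run H
t=17: (idle)
t=18: (idle)
t=19: (idle)
t=20: (idle)

context switches = 11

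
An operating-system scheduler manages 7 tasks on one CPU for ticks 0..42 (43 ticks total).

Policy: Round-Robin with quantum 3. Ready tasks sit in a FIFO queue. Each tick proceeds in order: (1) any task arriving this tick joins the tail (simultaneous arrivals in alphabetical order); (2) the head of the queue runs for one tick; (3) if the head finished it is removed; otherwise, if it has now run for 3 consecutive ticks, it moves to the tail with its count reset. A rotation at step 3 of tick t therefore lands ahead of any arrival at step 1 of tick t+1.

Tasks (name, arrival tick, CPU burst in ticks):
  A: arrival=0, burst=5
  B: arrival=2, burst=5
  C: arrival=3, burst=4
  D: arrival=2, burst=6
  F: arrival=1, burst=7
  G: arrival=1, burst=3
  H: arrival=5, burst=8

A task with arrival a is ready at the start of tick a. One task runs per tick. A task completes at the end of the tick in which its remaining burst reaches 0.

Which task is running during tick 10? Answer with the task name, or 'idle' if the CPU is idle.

t=0: queue=[A] q_used=0 → run A
t=1: queue=[A,F,G] q_used=1 → run A
t=2: queue=[A,F,G,B,D] q_used=2 → run A
t=3: queue=[F,G,B,D,A,C] q_used=0 → run F
t=4: queue=[F,G,B,D,A,C] q_used=1 → run F
t=5: queue=[F,G,B,D,A,C,H] q_used=2 → run F
t=6: queue=[G,B,D,A,C,H,F] q_used=0 → run G
t=7: queue=[G,B,D,A,C,H,F] q_used=1 → run G
t=8: queue=[G,B,D,A,C,H,F] q_used=2 → run G
t=9: queue=[B,D,A,C,H,F] q_used=0 → run B
t=10: queue=[B,D,A,C,H,F] q_used=1 → run B
t=11: queue=[B,D,A,C,H,F] q_used=2 → run B
t=12: queue=[D,A,C,H,F,B] q_used=0 → run D
t=13: queue=[D,A,C,H,F,B] q_used=1 → run D
t=14: queue=[D,A,C,H,F,B] q_used=2 → run D
t=15: queue=[A,C,H,F,B,D] q_used=0 → run A
t=16: queue=[A,C,H,F,B,D] q_used=1 → run A
t=17: queue=[C,H,F,B,D] q_used=0 → run C
t=18: queue=[C,H,F,B,D] q_used=1 → run C
t=19: queue=[C,H,F,B,D] q_used=2 → run C
t=20: queue=[H,F,B,D,C] q_used=0 → run H
t=21: queue=[H,F,B,D,C] q_used=1 → run H
t=22: queue=[H,F,B,D,C] q_used=2 → run H
t=23: queue=[F,B,D,C,H] q_used=0 → run F
t=24: queue=[F,B,D,C,H] q_used=1 → run F
t=25: queue=[F,B,D,C,H] q_used=2 → run F
t=26: queue=[B,D,C,H,F] q_used=0 → run B
t=27: queue=[B,D,C,H,F] q_used=1 → run B
t=28: queue=[D,C,H,F] q_used=0 → run D
t=29: queue=[D,C,H,F] q_used=1 → run D
t=30: queue=[D,C,H,F] q_used=2 → run D
t=31: queue=[C,H,F] q_used=0 → run C
t=32: queue=[H,F] q_used=0 → run H
t=33: queue=[H,F] q_used=1 → run H
t=34: queue=[H,F] q_used=2 → run H
t=35: queue=[F,H] q_used=0 → run F
t=36: queue=[H] q_used=0 → run H
t=37: queue=[H] q_used=1 → run H
t=38: (idle)
t=39: (idle)
t=40: (idle)
t=41: (idle)
t=42: (idle)

running at tick 10 = B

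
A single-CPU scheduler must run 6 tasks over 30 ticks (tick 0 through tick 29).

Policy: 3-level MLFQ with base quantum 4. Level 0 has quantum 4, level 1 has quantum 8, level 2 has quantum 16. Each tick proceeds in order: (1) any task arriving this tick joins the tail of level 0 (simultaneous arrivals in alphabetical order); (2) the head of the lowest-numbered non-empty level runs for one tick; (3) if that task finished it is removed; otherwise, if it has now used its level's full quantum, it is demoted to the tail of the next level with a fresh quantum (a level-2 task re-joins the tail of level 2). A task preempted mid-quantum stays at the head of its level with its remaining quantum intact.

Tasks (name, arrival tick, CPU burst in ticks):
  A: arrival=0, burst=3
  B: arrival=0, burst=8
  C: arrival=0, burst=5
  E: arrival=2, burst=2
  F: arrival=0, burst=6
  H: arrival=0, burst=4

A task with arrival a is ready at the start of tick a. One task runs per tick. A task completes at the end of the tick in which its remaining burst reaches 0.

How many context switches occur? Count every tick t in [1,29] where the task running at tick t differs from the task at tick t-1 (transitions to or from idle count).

t=0: L0/L1/L2 = ABCFH/-/- → run A
t=1: L0/L1/L2 = ABCFH/-/- → run A
t=2: L0/L1/L2 = ABCFHE/-/- → run A
t=3: L0/L1/L2 = BCFHE/-/- → run B
t=4: L0/L1/L2 = BCFHE/-/- → run B
t=5: L0/L1/L2 = BCFHE/-/- → run B
t=6: L0/L1/L2 = BCFHE/-/- → run B
t=7: L0/L1/L2 = CFHE/B/- → run C
t=8: L0/L1/L2 = CFHE/B/- → run C
t=9: L0/L1/L2 = CFHE/B/- → run C
t=10: L0/L1/L2 = CFHE/B/- → run C
t=11: L0/L1/L2 = FHE/BC/- → run F
t=12: L0/L1/L2 = FHE/BC/- → run F
t=13: L0/L1/L2 = FHE/BC/- → run F
t=14: L0/L1/L2 = FHE/BC/- → run F
t=15: L0/L1/L2 = HE/BCF/- → run H
t=16: L0/L1/L2 = HE/BCF/- → run H
t=17: L0/L1/L2 = HE/BCF/- → run H
t=18: L0/L1/L2 = HE/BCF/- → run H
t=19: L0/L1/L2 = E/BCF/- → run E
t=20: L0/L1/L2 = E/BCF/- → run E
t=21: L0/L1/L2 = -/BCF/- → run B
t=22: L0/L1/L2 = -/BCF/- → run B
t=23: L0/L1/L2 = -/BCF/- → run B
t=24: L0/L1/L2 = -/BCF/- → run B
t=25: L0/L1/L2 = -/CF/- → run C
t=26: L0/L1/L2 = -/F/- → run F
t=27: L0/L1/L2 = -/F/- → run F
t=28: (idle)
t=29: (idle)

context switches = 9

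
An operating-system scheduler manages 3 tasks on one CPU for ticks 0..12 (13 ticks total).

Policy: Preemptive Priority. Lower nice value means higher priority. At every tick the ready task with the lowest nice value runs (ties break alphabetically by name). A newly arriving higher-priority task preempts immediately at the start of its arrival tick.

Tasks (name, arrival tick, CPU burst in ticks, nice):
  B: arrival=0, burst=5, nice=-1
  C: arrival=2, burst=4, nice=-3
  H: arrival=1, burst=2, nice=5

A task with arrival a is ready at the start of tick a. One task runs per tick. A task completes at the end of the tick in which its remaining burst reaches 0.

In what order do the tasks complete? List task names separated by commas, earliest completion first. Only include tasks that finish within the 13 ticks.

t=0: ready={B} → run B
t=1: ready={B,H} → run B
t=2: ready={B,C,H} → run C
t=3: ready={B,C,H} → run C
t=4: ready={B,C,H} → run C
t=5: ready={B,C,H} → run C
t=6: ready={B,H} → run B
t=7: ready={B,H} → run B
t=8: ready={B,H} → run B
t=9: ready={H} → run H
t=10: ready={H} → run H
t=11: (idle)
t=12: (idle)

completion order = C, B, H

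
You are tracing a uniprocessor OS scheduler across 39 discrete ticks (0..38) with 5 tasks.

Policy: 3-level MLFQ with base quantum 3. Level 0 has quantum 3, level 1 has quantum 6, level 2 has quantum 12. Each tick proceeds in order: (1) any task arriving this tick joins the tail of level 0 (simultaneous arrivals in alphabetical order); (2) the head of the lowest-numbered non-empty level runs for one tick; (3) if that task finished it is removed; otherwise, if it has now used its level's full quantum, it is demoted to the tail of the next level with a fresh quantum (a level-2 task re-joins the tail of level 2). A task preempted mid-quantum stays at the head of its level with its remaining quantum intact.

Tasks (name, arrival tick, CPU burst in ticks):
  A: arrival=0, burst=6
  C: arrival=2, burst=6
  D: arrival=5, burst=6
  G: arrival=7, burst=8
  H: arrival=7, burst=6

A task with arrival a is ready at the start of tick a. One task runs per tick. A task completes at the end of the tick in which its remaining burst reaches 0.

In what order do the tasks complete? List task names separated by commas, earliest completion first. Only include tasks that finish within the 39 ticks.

completion order = A, C, D, G, H

t=0: L0/L1/L2 = A/-/- → run A
t=1: L0/L1/L2 = A/-/- → run A
t=2: L0/L1/L2 = AC/-/- → run A
t=3: L0/L1/L2 = C/A/- → run C
t=4: L0/L1/L2 = C/A/- → run C
t=5: L0/L1/L2 = CD/A/- → run C
t=6: L0/L1/L2 = D/AC/- → run D
t=7: L0/L1/L2 = DGH/AC/- → run D
t=8: L0/L1/L2 = DGH/AC/- → run D
t=9: L0/L1/L2 = GH/ACD/- → run G
t=10: L0/L1/L2 = GH/ACD/- → run G
t=11: L0/L1/L2 = GH/ACD/- → run G
t=12: L0/L1/L2 = H/ACDG/- → run H
t=13: L0/L1/L2 = H/ACDG/- → run H
t=14: L0/L1/L2 = H/ACDG/- → run H
t=15: L0/L1/L2 = -/ACDGH/- → run A
t=16: L0/L1/L2 = -/ACDGH/- → run A
t=17: L0/L1/L2 = -/ACDGH/- → run A
t=18: L0/L1/L2 = -/CDGH/- → run C
t=19: L0/L1/L2 = -/CDGH/- → run C
t=20: L0/L1/L2 = -/CDGH/- → run C
t=21: L0/L1/L2 = -/DGH/- → run D
t=22: L0/L1/L2 = -/DGH/- → run D
t=23: L0/L1/L2 = -/DGH/- → run D
t=24: L0/L1/L2 = -/GH/- → run G
t=25: L0/L1/L2 = -/GH/- → run G
t=26: L0/L1/L2 = -/GH/- → run G
t=27: L0/L1/L2 = -/GH/- → run G
t=28: L0/L1/L2 = -/GH/- → run G
t=29: L0/L1/L2 = -/H/- → run H
t=30: L0/L1/L2 = -/H/- → run H
t=31: L0/L1/L2 = -/H/- → run H
t=32: (idle)
t=33: (idle)
t=34: (idle)
t=35: (idle)
t=36: (idle)
t=37: (idle)
t=38: (idle)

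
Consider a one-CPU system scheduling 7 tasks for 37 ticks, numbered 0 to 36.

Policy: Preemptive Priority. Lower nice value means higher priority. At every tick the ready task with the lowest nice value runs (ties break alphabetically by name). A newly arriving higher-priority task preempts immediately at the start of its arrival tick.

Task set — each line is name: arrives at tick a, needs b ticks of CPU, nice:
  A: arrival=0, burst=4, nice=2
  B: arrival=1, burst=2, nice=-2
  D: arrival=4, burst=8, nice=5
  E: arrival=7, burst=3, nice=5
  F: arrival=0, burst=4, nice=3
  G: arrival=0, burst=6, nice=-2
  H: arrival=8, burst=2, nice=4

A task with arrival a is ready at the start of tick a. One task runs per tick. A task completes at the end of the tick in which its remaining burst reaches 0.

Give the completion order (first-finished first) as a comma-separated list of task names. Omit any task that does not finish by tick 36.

t=0: ready={A,F,G} → run G
t=1: ready={A,B,F,G} → run B
t=2: ready={A,B,F,G} → run B
t=3: ready={A,F,G} → run G
t=4: ready={A,D,F,G} → run G
t=5: ready={A,D,F,G} → run G
t=6: ready={A,D,F,G} → run G
t=7: ready={A,D,E,F,G} → run G
t=8: ready={A,D,E,F,H} → run A
t=9: ready={A,D,E,F,H} → run A
t=10: ready={A,D,E,F,H} → run A
t=11: ready={A,D,E,F,H} → run A
t=12: ready={D,E,F,H} → run F
t=13: ready={D,E,F,H} → run F
t=14: ready={D,E,F,H} → run F
t=15: ready={D,E,F,H} → run F
t=16: ready={D,E,H} → run H
t=17: ready={D,E,H} → run H
t=18: ready={D,E} → run D
t=19: ready={D,E} → run D
t=20: ready={D,E} → run D
t=21: ready={D,E} → run D
t=22: ready={D,E} → run D
t=23: ready={D,E} → run D
t=24: ready={D,E} → run D
t=25: ready={D,E} → run D
t=26: ready={E} → run E
t=27: ready={E} → run E
t=28: ready={E} → run E
t=29: (idle)
t=30: (idle)
t=31: (idle)
t=32: (idle)
t=33: (idle)
t=34: (idle)
t=35: (idle)
t=36: (idle)

completion order = B, G, A, F, H, D, E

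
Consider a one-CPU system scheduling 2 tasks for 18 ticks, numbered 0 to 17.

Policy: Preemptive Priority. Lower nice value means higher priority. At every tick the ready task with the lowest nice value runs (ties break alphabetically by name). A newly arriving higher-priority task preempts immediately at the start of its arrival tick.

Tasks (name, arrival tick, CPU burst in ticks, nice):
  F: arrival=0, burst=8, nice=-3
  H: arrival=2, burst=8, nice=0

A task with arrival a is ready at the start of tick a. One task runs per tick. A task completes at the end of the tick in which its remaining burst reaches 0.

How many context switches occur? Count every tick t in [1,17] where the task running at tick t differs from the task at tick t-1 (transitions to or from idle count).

context switches = 2

t=0: ready={F} → run F
t=1: ready={F} → run F
t=2: ready={F,H} → run F
t=3: ready={F,H} → run F
t=4: ready={F,H} → run F
t=5: ready={F,H} → run F
t=6: ready={F,H} → run F
t=7: ready={F,H} → run F
t=8: ready={H} → run H
t=9: ready={H} → run H
t=10: ready={H} → run H
t=11: ready={H} → run H
t=12: ready={H} → run H
t=13: ready={H} → run H
t=14: ready={H} → run H
t=15: ready={H} → run H
t=16: (idle)
t=17: (idle)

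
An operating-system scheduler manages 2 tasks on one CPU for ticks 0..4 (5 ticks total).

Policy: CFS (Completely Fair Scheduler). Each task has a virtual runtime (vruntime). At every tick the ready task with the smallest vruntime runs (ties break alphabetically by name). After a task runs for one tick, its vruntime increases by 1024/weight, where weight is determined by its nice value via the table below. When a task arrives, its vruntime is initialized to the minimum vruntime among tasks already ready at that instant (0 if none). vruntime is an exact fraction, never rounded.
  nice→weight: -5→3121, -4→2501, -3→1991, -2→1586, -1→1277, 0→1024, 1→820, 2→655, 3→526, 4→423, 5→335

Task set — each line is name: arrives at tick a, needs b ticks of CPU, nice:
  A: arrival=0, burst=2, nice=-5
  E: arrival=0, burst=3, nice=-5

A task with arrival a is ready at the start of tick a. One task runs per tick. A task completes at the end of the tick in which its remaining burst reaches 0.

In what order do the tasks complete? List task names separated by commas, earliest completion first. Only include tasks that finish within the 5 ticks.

completion order = A, E

t=0: vr[A=0 E=0] → run A
t=1: vr[A=1024/3121 E=0] → run E
t=2: vr[A=1024/3121 E=1024/3121] → run A
t=3: vr[E=1024/3121] → run E
t=4: vr[E=2048/3121] → run E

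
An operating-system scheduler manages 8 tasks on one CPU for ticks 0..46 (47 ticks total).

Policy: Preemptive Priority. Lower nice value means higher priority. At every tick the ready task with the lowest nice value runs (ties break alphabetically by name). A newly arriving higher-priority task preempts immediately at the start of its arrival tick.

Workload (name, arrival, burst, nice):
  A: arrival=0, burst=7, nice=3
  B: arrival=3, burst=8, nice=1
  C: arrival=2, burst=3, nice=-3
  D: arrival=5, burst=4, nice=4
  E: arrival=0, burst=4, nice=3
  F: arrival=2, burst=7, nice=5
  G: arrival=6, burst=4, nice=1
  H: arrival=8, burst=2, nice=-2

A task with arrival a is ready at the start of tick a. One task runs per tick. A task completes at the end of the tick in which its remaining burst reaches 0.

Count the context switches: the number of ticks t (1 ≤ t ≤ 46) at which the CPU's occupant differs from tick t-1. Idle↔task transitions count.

context switches = 10

t=0: ready={A,E} → run A
t=1: ready={A,E} → run A
t=2: ready={A,C,E,F} → run C
t=3: ready={A,B,C,E,F} → run C
t=4: ready={A,B,C,E,F} → run C
t=5: ready={A,B,D,E,F} → run B
t=6: ready={A,B,D,E,F,G} → run B
t=7: ready={A,B,D,E,F,G} → run B
t=8: ready={A,B,D,E,F,G,H} → run H
t=9: ready={A,B,D,E,F,G,H} → run H
t=10: ready={A,B,D,E,F,G} → run B
t=11: ready={A,B,D,E,F,G} → run B
t=12: ready={A,B,D,E,F,G} → run B
t=13: ready={A,B,D,E,F,G} → run B
t=14: ready={A,B,D,E,F,G} → run B
t=15: ready={A,D,E,F,G} → run G
t=16: ready={A,D,E,F,G} → run G
t=17: ready={A,D,E,F,G} → run G
t=18: ready={A,D,E,F,G} → run G
t=19: ready={A,D,E,F} → run A
t=20: ready={A,D,E,F} → run A
t=21: ready={A,D,E,F} → run A
t=22: ready={A,D,E,F} → run A
t=23: ready={A,D,E,F} → run A
t=24: ready={D,E,F} → run E
t=25: ready={D,E,F} → run E
t=26: ready={D,E,F} → run E
t=27: ready={D,E,F} → run E
t=28: ready={D,F} → run D
t=29: ready={D,F} → run D
t=30: ready={D,F} → run D
t=31: ready={D,F} → run D
t=32: ready={F} → run F
t=33: ready={F} → run F
t=34: ready={F} → run F
t=35: ready={F} → run F
t=36: ready={F} → run F
t=37: ready={F} → run F
t=38: ready={F} → run F
t=39: (idle)
t=40: (idle)
t=41: (idle)
t=42: (idle)
t=43: (idle)
t=44: (idle)
t=45: (idle)
t=46: (idle)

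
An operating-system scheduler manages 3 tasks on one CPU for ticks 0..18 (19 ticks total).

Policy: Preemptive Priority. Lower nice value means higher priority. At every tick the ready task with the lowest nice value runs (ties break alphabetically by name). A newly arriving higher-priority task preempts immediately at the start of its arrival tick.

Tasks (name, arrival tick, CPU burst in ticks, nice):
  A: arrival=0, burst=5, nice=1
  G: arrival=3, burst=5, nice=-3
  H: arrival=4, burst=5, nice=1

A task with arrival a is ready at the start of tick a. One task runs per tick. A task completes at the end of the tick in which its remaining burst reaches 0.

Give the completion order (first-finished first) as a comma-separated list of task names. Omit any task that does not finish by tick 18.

t=0: ready={A} → run A
t=1: ready={A} → run A
t=2: ready={A} → run A
t=3: ready={A,G} → run G
t=4: ready={A,G,H} → run G
t=5: ready={A,G,H} → run G
t=6: ready={A,G,H} → run G
t=7: ready={A,G,H} → run G
t=8: ready={A,H} → run A
t=9: ready={A,H} → run A
t=10: ready={H} → run H
t=11: ready={H} → run H
t=12: ready={H} → run H
t=13: ready={H} → run H
t=14: ready={H} → run H
t=15: (idle)
t=16: (idle)
t=17: (idle)
t=18: (idle)

completion order = G, A, H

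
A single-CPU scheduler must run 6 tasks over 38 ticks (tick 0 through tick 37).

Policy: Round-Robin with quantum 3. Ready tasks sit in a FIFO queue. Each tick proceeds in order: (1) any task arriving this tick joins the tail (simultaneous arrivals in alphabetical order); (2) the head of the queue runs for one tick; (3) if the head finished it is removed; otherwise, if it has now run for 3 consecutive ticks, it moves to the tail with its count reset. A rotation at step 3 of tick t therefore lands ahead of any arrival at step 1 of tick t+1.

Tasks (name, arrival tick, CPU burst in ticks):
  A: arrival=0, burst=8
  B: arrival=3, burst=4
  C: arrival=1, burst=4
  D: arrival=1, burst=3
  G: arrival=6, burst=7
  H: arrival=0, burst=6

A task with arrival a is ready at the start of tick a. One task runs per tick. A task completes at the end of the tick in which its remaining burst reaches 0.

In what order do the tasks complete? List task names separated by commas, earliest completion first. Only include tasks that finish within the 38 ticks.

completion order = D, H, C, A, B, G

t=0: queue=[A,H] q_used=0 → run A
t=1: queue=[A,H,C,D] q_used=1 → run A
t=2: queue=[A,H,C,D] q_used=2 → run A
t=3: queue=[H,C,D,A,B] q_used=0 → run H
t=4: queue=[H,C,D,A,B] q_used=1 → run H
t=5: queue=[H,C,D,A,B] q_used=2 → run H
t=6: queue=[C,D,A,B,H,G] q_used=0 → run C
t=7: queue=[C,D,A,B,H,G] q_used=1 → run C
t=8: queue=[C,D,A,B,H,G] q_used=2 → run C
t=9: queue=[D,A,B,H,G,C] q_used=0 → run D
t=10: queue=[D,A,B,H,G,C] q_used=1 → run D
t=11: queue=[D,A,B,H,G,C] q_used=2 → run D
t=12: queue=[A,B,H,G,C] q_used=0 → run A
t=13: queue=[A,B,H,G,C] q_used=1 → run A
t=14: queue=[A,B,H,G,C] q_used=2 → run A
t=15: queue=[B,H,G,C,A] q_used=0 → run B
t=16: queue=[B,H,G,C,A] q_used=1 → run B
t=17: queue=[B,H,G,C,A] q_used=2 → run B
t=18: queue=[H,G,C,A,B] q_used=0 → run H
t=19: queue=[H,G,C,A,B] q_used=1 → run H
t=20: queue=[H,G,C,A,B] q_used=2 → run H
t=21: queue=[G,C,A,B] q_used=0 → run G
t=22: queue=[G,C,A,B] q_used=1 → run G
t=23: queue=[G,C,A,B] q_used=2 → run G
t=24: queue=[C,A,B,G] q_used=0 → run C
t=25: queue=[A,B,G] q_used=0 → run A
t=26: queue=[A,B,G] q_used=1 → run A
t=27: queue=[B,G] q_used=0 → run B
t=28: queue=[G] q_used=0 → run G
t=29: queue=[G] q_used=1 → run G
t=30: queue=[G] q_used=2 → run G
t=31: queue=[G] q_used=0 → run G
t=32: (idle)
t=33: (idle)
t=34: (idle)
t=35: (idle)
t=36: (idle)
t=37: (idle)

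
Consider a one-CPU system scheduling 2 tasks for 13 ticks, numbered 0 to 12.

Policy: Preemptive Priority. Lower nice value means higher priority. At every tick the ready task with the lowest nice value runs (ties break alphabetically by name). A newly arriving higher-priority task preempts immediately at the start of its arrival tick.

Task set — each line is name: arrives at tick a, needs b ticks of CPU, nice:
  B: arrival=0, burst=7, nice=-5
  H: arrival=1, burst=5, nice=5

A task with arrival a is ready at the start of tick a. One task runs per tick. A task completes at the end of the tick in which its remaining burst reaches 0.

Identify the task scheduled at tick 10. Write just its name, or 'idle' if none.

t=0: ready={B} → run B
t=1: ready={B,H} → run B
t=2: ready={B,H} → run B
t=3: ready={B,H} → run B
t=4: ready={B,H} → run B
t=5: ready={B,H} → run B
t=6: ready={B,H} → run B
t=7: ready={H} → run H
t=8: ready={H} → run H
t=9: ready={H} → run H
t=10: ready={H} → run H
t=11: ready={H} → run H
t=12: (idle)

running at tick 10 = H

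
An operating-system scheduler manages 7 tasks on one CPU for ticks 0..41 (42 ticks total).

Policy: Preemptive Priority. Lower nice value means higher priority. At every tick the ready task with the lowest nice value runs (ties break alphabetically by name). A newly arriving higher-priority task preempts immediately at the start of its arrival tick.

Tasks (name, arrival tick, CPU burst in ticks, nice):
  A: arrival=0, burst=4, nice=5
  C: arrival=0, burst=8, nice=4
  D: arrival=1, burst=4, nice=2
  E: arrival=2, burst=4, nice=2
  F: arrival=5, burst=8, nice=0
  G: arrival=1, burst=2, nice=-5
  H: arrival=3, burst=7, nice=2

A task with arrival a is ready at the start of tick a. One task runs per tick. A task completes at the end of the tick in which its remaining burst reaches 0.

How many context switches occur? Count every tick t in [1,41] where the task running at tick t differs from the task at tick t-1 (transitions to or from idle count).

t=0: ready={A,C} → run C
t=1: ready={A,C,D,G} → run G
t=2: ready={A,C,D,E,G} → run G
t=3: ready={A,C,D,E,H} → run D
t=4: ready={A,C,D,E,H} → run D
t=5: ready={A,C,D,E,F,H} → run F
t=6: ready={A,C,D,E,F,H} → run F
t=7: ready={A,C,D,E,F,H} → run F
t=8: ready={A,C,D,E,F,H} → run F
t=9: ready={A,C,D,E,F,H} → run F
t=10: ready={A,C,D,E,F,H} → run F
t=11: ready={A,C,D,E,F,H} → run F
t=12: ready={A,C,D,E,F,H} → run F
t=13: ready={A,C,D,E,H} → run D
t=14: ready={A,C,D,E,H} → run D
t=15: ready={A,C,E,H} → run E
t=16: ready={A,C,E,H} → run E
t=17: ready={A,C,E,H} → run E
t=18: ready={A,C,E,H} → run E
t=19: ready={A,C,H} → run H
t=20: ready={A,C,H} → run H
t=21: ready={A,C,H} → run H
t=22: ready={A,C,H} → run H
t=23: ready={A,C,H} → run H
t=24: ready={A,C,H} → run H
t=25: ready={A,C,H} → run H
t=26: ready={A,C} → run C
t=27: ready={A,C} → run C
t=28: ready={A,C} → run C
t=29: ready={A,C} → run C
t=30: ready={A,C} → run C
t=31: ready={A,C} → run C
t=32: ready={A,C} → run C
t=33: ready={A} → run A
t=34: ready={A} → run A
t=35: ready={A} → run A
t=36: ready={A} → run A
t=37: (idle)
t=38: (idle)
t=39: (idle)
t=40: (idle)
t=41: (idle)

context switches = 9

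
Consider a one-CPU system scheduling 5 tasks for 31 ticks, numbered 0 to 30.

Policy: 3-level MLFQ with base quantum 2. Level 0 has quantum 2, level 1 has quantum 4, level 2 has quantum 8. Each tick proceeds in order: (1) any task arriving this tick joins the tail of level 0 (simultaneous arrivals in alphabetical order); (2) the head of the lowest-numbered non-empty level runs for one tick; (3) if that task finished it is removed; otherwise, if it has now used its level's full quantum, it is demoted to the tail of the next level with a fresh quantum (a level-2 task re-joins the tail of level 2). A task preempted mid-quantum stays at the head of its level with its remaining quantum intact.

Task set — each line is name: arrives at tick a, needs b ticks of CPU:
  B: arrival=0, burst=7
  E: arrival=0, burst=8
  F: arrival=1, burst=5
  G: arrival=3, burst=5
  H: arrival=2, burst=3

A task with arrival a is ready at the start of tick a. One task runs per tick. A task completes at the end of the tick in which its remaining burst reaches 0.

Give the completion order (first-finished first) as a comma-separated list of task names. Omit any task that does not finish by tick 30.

completion order = F, H, G, B, E

t=0: L0/L1/L2 = BE/-/- → run B
t=1: L0/L1/L2 = BEF/-/- → run B
t=2: L0/L1/L2 = EFH/B/- → run E
t=3: L0/L1/L2 = EFHG/B/- → run E
t=4: L0/L1/L2 = FHG/BE/- → run F
t=5: L0/L1/L2 = FHG/BE/- → run F
t=6: L0/L1/L2 = HG/BEF/- → run H
t=7: L0/L1/L2 = HG/BEF/- → run H
t=8: L0/L1/L2 = G/BEFH/- → run G
t=9: L0/L1/L2 = G/BEFH/- → run G
t=10: L0/L1/L2 = -/BEFHG/- → run B
t=11: L0/L1/L2 = -/BEFHG/- → run B
t=12: L0/L1/L2 = -/BEFHG/- → run B
t=13: L0/L1/L2 = -/BEFHG/- → run B
t=14: L0/L1/L2 = -/EFHG/B → run E
t=15: L0/L1/L2 = -/EFHG/B → run E
t=16: L0/L1/L2 = -/EFHG/B → run E
t=17: L0/L1/L2 = -/EFHG/B → run E
t=18: L0/L1/L2 = -/FHG/BE → run F
t=19: L0/L1/L2 = -/FHG/BE → run F
t=20: L0/L1/L2 = -/FHG/BE → run F
t=21: L0/L1/L2 = -/HG/BE → run H
t=22: L0/L1/L2 = -/G/BE → run G
t=23: L0/L1/L2 = -/G/BE → run G
t=24: L0/L1/L2 = -/G/BE → run G
t=25: L0/L1/L2 = -/-/BE → run B
t=26: L0/L1/L2 = -/-/E → run E
t=27: L0/L1/L2 = -/-/E → run E
t=28: (idle)
t=29: (idle)
t=30: (idle)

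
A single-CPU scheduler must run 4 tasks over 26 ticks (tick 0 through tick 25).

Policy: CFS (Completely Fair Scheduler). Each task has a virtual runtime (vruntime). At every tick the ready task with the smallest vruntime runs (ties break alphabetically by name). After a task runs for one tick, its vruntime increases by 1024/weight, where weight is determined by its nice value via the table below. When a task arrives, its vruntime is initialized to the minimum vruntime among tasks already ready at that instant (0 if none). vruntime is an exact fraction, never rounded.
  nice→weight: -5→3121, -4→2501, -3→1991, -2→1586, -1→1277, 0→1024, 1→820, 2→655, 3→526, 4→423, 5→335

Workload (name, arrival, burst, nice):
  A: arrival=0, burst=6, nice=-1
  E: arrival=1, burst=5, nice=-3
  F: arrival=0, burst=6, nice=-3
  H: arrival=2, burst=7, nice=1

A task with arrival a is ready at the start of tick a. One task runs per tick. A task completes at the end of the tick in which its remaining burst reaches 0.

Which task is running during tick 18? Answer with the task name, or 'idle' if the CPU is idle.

t=0: vr[A=0 F=0] → run A
t=1: vr[A=1024/1277 E=0 F=0] → run E
t=2: vr[A=1024/1277 E=1024/1991 F=0 H=0] → run F
t=3: vr[A=1024/1277 E=1024/1991 F=1024/1991 H=0] → run H
t=4: vr[A=1024/1277 E=1024/1991 F=1024/1991 H=256/205] → run E
t=5: vr[A=1024/1277 E=2048/1991 F=1024/1991 H=256/205] → run F
t=6: vr[A=1024/1277 E=2048/1991 F=2048/1991 H=256/205] → run A
t=7: vr[A=2048/1277 E=2048/1991 F=2048/1991 H=256/205] → run E
t=8: vr[A=2048/1277 E=3072/1991 F=2048/1991 H=256/205] → run F
t=9: vr[A=2048/1277 E=3072/1991 F=3072/1991 H=256/205] → run H
t=10: vr[A=2048/1277 E=3072/1991 F=3072/1991 H=512/205] → run E
t=11: vr[A=2048/1277 E=4096/1991 F=3072/1991 H=512/205] → run F
t=12: vr[A=2048/1277 E=4096/1991 F=4096/1991 H=512/205] → run A
t=13: vr[A=3072/1277 E=4096/1991 F=4096/1991 H=512/205] → run E
t=14: vr[A=3072/1277 F=4096/1991 H=512/205] → run F
t=15: vr[A=3072/1277 F=5120/1991 H=512/205] → run A
t=16: vr[A=4096/1277 F=5120/1991 H=512/205] → run H
t=17: vr[A=4096/1277 F=5120/1991 H=768/205] → run F
t=18: vr[A=4096/1277 H=768/205] → run A
t=19: vr[A=5120/1277 H=768/205] → run H
t=20: vr[A=5120/1277 H=1024/205] → run A
t=21: vr[H=1024/205] → run H
t=22: vr[H=256/41] → run H
t=23: vr[H=1536/205] → run H
t=24: (idle)
t=25: (idle)

running at tick 18 = A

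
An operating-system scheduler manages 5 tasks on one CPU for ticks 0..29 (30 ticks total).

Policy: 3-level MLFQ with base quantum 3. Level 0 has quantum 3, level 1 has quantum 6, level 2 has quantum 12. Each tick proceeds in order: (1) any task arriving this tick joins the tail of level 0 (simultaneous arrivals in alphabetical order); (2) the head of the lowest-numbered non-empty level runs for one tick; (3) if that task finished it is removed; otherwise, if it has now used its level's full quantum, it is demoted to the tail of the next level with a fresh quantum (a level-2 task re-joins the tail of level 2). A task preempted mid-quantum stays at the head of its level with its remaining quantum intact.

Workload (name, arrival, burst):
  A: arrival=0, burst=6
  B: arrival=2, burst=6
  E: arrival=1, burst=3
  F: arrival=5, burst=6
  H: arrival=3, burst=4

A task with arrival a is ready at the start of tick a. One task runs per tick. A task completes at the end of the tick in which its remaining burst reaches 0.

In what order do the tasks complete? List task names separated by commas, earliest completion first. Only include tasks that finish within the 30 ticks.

completion order = E, A, B, H, F

t=0: L0/L1/L2 = A/-/- → run A
t=1: L0/L1/L2 = AE/-/- → run A
t=2: L0/L1/L2 = AEB/-/- → run A
t=3: L0/L1/L2 = EBH/A/- → run E
t=4: L0/L1/L2 = EBH/A/- → run E
t=5: L0/L1/L2 = EBHF/A/- → run E
t=6: L0/L1/L2 = BHF/A/- → run B
t=7: L0/L1/L2 = BHF/A/- → run B
t=8: L0/L1/L2 = BHF/A/- → run B
t=9: L0/L1/L2 = HF/AB/- → run H
t=10: L0/L1/L2 = HF/AB/- → run H
t=11: L0/L1/L2 = HF/AB/- → run H
t=12: L0/L1/L2 = F/ABH/- → run F
t=13: L0/L1/L2 = F/ABH/- → run F
t=14: L0/L1/L2 = F/ABH/- → run F
t=15: L0/L1/L2 = -/ABHF/- → run A
t=16: L0/L1/L2 = -/ABHF/- → run A
t=17: L0/L1/L2 = -/ABHF/- → run A
t=18: L0/L1/L2 = -/BHF/- → run B
t=19: L0/L1/L2 = -/BHF/- → run B
t=20: L0/L1/L2 = -/BHF/- → run B
t=21: L0/L1/L2 = -/HF/- → run H
t=22: L0/L1/L2 = -/F/- → run F
t=23: L0/L1/L2 = -/F/- → run F
t=24: L0/L1/L2 = -/F/- → run F
t=25: (idle)
t=26: (idle)
t=27: (idle)
t=28: (idle)
t=29: (idle)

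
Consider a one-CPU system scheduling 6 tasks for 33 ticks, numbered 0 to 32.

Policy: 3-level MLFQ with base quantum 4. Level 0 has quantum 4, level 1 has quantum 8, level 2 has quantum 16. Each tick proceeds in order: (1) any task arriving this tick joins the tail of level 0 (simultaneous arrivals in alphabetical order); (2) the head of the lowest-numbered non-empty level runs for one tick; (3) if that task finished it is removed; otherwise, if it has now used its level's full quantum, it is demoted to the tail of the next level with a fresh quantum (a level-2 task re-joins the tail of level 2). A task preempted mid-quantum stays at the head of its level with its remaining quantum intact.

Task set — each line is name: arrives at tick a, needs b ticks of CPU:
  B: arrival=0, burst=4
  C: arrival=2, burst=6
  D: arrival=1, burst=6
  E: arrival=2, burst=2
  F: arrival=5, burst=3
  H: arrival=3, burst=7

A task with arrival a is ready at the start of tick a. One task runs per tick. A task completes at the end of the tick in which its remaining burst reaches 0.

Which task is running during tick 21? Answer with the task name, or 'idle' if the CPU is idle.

t=0: L0/L1/L2 = B/-/- → run B
t=1: L0/L1/L2 = BD/-/- → run B
t=2: L0/L1/L2 = BDCE/-/- → run B
t=3: L0/L1/L2 = BDCEH/-/- → run B
t=4: L0/L1/L2 = DCEH/-/- → run D
t=5: L0/L1/L2 = DCEHF/-/- → run D
t=6: L0/L1/L2 = DCEHF/-/- → run D
t=7: L0/L1/L2 = DCEHF/-/- → run D
t=8: L0/L1/L2 = CEHF/D/- → run C
t=9: L0/L1/L2 = CEHF/D/- → run C
t=10: L0/L1/L2 = CEHF/D/- → run C
t=11: L0/L1/L2 = CEHF/D/- → run C
t=12: L0/L1/L2 = EHF/DC/- → run E
t=13: L0/L1/L2 = EHF/DC/- → run E
t=14: L0/L1/L2 = HF/DC/- → run H
t=15: L0/L1/L2 = HF/DC/- → run H
t=16: L0/L1/L2 = HF/DC/- → run H
t=17: L0/L1/L2 = HF/DC/- → run H
t=18: L0/L1/L2 = F/DCH/- → run F
t=19: L0/L1/L2 = F/DCH/- → run F
t=20: L0/L1/L2 = F/DCH/- → run F
t=21: L0/L1/L2 = -/DCH/- → run D
t=22: L0/L1/L2 = -/DCH/- → run D
t=23: L0/L1/L2 = -/CH/- → run C
t=24: L0/L1/L2 = -/CH/- → run C
t=25: L0/L1/L2 = -/H/- → run H
t=26: L0/L1/L2 = -/H/- → run H
t=27: L0/L1/L2 = -/H/- → run H
t=28: (idle)
t=29: (idle)
t=30: (idle)
t=31: (idle)
t=32: (idle)

running at tick 21 = D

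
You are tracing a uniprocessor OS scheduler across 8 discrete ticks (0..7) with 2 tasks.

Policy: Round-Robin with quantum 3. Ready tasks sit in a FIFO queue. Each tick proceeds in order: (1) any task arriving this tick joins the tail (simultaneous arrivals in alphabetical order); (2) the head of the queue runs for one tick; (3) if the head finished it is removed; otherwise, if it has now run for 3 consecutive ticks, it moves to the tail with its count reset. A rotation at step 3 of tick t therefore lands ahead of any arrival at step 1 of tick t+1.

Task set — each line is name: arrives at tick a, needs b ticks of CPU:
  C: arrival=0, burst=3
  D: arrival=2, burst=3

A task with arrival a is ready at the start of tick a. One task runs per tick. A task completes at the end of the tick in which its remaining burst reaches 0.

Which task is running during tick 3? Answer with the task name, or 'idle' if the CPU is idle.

t=0: queue=[C] q_used=0 → run C
t=1: queue=[C] q_used=1 → run C
t=2: queue=[C,D] q_used=2 → run C
t=3: queue=[D] q_used=0 → run D
t=4: queue=[D] q_used=1 → run D
t=5: queue=[D] q_used=2 → run D
t=6: (idle)
t=7: (idle)

running at tick 3 = D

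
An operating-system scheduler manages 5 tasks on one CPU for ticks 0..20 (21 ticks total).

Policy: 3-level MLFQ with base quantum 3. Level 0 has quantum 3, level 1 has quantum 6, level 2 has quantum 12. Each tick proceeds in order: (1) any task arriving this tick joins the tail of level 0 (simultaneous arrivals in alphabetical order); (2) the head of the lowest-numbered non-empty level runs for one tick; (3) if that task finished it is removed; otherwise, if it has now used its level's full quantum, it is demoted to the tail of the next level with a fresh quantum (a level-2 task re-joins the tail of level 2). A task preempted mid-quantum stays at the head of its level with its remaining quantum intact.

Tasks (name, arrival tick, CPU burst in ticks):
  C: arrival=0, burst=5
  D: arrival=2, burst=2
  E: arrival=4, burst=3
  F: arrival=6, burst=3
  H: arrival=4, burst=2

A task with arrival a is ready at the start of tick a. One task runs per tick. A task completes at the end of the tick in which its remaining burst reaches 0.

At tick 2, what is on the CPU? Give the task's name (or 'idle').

running at tick 2 = C

t=0: L0/L1/L2 = C/-/- → run C
t=1: L0/L1/L2 = C/-/- → run C
t=2: L0/L1/L2 = CD/-/- → run C
t=3: L0/L1/L2 = D/C/- → run D
t=4: L0/L1/L2 = DEH/C/- → run D
t=5: L0/L1/L2 = EH/C/- → run E
t=6: L0/L1/L2 = EHF/C/- → run E
t=7: L0/L1/L2 = EHF/C/- → run E
t=8: L0/L1/L2 = HF/C/- → run H
t=9: L0/L1/L2 = HF/C/- → run H
t=10: L0/L1/L2 = F/C/- → run F
t=11: L0/L1/L2 = F/C/- → run F
t=12: L0/L1/L2 = F/C/- → run F
t=13: L0/L1/L2 = -/C/- → run C
t=14: L0/L1/L2 = -/C/- → run C
t=15: (idle)
t=16: (idle)
t=17: (idle)
t=18: (idle)
t=19: (idle)
t=20: (idle)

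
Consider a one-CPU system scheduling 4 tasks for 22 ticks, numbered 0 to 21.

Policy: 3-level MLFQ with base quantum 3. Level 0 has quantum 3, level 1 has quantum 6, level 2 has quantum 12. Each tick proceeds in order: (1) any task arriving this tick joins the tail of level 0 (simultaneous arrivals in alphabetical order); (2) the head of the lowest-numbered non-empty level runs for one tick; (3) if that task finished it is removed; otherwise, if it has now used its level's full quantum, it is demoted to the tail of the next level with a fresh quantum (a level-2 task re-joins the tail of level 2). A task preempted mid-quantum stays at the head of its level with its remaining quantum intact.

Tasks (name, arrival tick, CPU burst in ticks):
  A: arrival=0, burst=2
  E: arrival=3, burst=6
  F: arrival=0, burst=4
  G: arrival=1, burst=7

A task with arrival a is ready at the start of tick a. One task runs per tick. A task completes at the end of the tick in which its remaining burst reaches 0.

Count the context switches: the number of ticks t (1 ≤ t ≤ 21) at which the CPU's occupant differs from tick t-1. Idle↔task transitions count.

t=0: L0/L1/L2 = AF/-/- → run A
t=1: L0/L1/L2 = AFG/-/- → run A
t=2: L0/L1/L2 = FG/-/- → run F
t=3: L0/L1/L2 = FGE/-/- → run F
t=4: L0/L1/L2 = FGE/-/- → run F
t=5: L0/L1/L2 = GE/F/- → run G
t=6: L0/L1/L2 = GE/F/- → run G
t=7: L0/L1/L2 = GE/F/- → run G
t=8: L0/L1/L2 = E/FG/- → run E
t=9: L0/L1/L2 = E/FG/- → run E
t=10: L0/L1/L2 = E/FG/- → run E
t=11: L0/L1/L2 = -/FGE/- → run F
t=12: L0/L1/L2 = -/GE/- → run G
t=13: L0/L1/L2 = -/GE/- → run G
t=14: L0/L1/L2 = -/GE/- → run G
t=15: L0/L1/L2 = -/GE/- → run G
t=16: L0/L1/L2 = -/E/- → run E
t=17: L0/L1/L2 = -/E/- → run E
t=18: L0/L1/L2 = -/E/- → run E
t=19: (idle)
t=20: (idle)
t=21: (idle)

context switches = 7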